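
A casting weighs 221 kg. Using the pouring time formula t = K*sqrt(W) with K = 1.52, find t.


Formula: t = K * sqrt(W)
sqrt(W) = sqrt(221) = 14.86607
t = 1.52 * 14.86607 = 22.5964 s

22.5964 s


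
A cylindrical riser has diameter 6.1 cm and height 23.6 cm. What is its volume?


Formula: V = pi * (D/2)^2 * H  (cylinder volume)
Radius = D/2 = 6.1/2 = 3.05 cm
V = pi * 3.05^2 * 23.6 = 689.7021 cm^3

689.7021 cm^3


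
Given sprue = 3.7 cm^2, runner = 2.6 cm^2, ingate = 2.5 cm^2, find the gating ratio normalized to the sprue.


Sprue:Runner:Ingate = 1 : 2.6/3.7 : 2.5/3.7 = 1:0.70:0.68


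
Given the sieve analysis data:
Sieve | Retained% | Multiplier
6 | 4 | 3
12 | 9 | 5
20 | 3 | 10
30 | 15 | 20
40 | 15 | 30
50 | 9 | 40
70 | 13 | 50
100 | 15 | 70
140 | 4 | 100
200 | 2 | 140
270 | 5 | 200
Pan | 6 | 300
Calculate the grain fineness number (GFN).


Formula: GFN = sum(pct * multiplier) / sum(pct)
sum(pct * multiplier) = 6377
sum(pct) = 100
GFN = 6377 / 100 = 63.77


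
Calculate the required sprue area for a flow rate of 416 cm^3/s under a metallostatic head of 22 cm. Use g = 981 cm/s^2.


Formula: v = sqrt(2*g*h), A = Q/v
Velocity: v = sqrt(2 * 981 * 22) = sqrt(43164) = 207.7595 cm/s
Sprue area: A = Q / v = 416 / 207.7595 = 2.0023 cm^2


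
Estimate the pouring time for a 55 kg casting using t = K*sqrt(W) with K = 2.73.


Formula: t = K * sqrt(W)
sqrt(W) = sqrt(55) = 7.41620
t = 2.73 * 7.41620 = 20.2462 s


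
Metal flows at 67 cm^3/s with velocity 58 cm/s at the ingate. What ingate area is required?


Formula: A_ingate = Q / v  (continuity equation)
A = 67 cm^3/s / 58 cm/s = 1.1552 cm^2


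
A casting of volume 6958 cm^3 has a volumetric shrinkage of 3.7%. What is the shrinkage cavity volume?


Formula: V_shrink = V_casting * shrinkage_pct / 100
V_shrink = 6958 cm^3 * 3.7 / 100 = 257.4460 cm^3

Final answer: 257.4460 cm^3


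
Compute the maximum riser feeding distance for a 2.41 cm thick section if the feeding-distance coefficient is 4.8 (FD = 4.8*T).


Formula: FD = 4.8 * T  (riser feeding-distance rule)
FD = 4.8 * 2.41 cm = 11.5680 cm

Final answer: 11.5680 cm


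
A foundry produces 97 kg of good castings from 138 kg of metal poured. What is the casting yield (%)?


Formula: Casting Yield = (W_good / W_total) * 100
Yield = (97 kg / 138 kg) * 100 = 70.2899%

Answer: 70.2899%


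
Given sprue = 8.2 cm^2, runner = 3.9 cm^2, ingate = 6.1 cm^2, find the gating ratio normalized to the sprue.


Sprue:Runner:Ingate = 1 : 3.9/8.2 : 6.1/8.2 = 1:0.48:0.74


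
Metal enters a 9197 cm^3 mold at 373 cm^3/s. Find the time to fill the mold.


Formula: t_fill = V_mold / Q_flow
t = 9197 cm^3 / 373 cm^3/s = 24.6568 s


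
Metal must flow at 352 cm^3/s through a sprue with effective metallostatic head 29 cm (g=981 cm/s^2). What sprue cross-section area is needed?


Formula: v = sqrt(2*g*h), A = Q/v
Velocity: v = sqrt(2 * 981 * 29) = sqrt(56898) = 238.5330 cm/s
Sprue area: A = Q / v = 352 / 238.5330 = 1.4757 cm^2

Answer: 1.4757 cm^2


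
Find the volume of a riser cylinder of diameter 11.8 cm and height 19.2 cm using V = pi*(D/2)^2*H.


Formula: V = pi * (D/2)^2 * H  (cylinder volume)
Radius = D/2 = 11.8/2 = 5.9 cm
V = pi * 5.9^2 * 19.2 = 2099.6897 cm^3

Answer: 2099.6897 cm^3


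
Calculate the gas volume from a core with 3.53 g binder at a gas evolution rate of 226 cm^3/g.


Formula: V_gas = W_binder * gas_evolution_rate
V = 3.53 g * 226 cm^3/g = 797.7800 cm^3


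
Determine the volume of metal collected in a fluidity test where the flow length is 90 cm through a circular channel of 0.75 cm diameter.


Formula: V = pi * (d/2)^2 * L  (cylinder volume)
Radius = 0.75/2 = 0.375 cm
V = pi * 0.375^2 * 90 = 39.7608 cm^3

Final answer: 39.7608 cm^3


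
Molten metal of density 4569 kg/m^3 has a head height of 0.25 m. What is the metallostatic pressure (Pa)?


Formula: P = rho * g * h
rho * g = 4569 * 9.81 = 44821.89 N/m^3
P = 44821.89 * 0.25 = 11205.4725 Pa

Final answer: 11205.4725 Pa


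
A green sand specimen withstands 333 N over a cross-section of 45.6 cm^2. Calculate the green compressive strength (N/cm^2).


Formula: Compressive Strength = Force / Area
Strength = 333 N / 45.6 cm^2 = 7.3026 N/cm^2

Final answer: 7.3026 N/cm^2


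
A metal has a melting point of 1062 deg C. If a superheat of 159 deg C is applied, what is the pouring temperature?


Formula: T_pour = T_melt + Superheat
T_pour = 1062 + 159 = 1221 deg C

Final answer: 1221 deg C


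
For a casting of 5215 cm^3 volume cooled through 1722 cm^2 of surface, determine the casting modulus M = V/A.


Formula: Casting Modulus M = V / A
M = 5215 cm^3 / 1722 cm^2 = 3.0285 cm


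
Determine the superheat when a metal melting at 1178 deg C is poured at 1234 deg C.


Formula: Superheat = T_pour - T_melt
Superheat = 1234 - 1178 = 56 deg C


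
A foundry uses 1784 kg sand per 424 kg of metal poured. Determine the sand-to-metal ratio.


Formula: Sand-to-Metal Ratio = W_sand / W_metal
Ratio = 1784 kg / 424 kg = 4.2075


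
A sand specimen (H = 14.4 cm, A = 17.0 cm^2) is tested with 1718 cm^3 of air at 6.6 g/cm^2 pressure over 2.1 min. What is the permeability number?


Formula: Permeability Number P = (V * H) / (p * A * t)
Numerator: V * H = 1718 * 14.4 = 24739.2
Denominator: p * A * t = 6.6 * 17.0 * 2.1 = 235.62
P = 24739.2 / 235.62 = 104.9962

Answer: 104.9962


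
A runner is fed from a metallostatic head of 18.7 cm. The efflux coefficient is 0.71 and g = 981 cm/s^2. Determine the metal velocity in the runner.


Formula: v = Cd * sqrt(2 * g * h)  (Torricelli with discharge coefficient)
2*g*h = 2 * 981 * 18.7 = 36689.4 cm^2/s^2
sqrt(36689.4) = 191.54477 cm/s
v = 0.71 * 191.54477 = 135.9968 cm/s

Final answer: 135.9968 cm/s


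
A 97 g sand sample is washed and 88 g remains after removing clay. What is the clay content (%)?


Formula: Clay% = (W_total - W_washed) / W_total * 100
Clay mass = 97 - 88 = 9 g
Clay% = 9 / 97 * 100 = 9.2784%

Answer: 9.2784%


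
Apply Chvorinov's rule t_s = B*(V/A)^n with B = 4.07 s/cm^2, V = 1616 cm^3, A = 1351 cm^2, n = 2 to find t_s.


Formula: t_s = B * (V/A)^n  (Chvorinov's rule, n=2)
Modulus M = V/A = 1616/1351 = 1.196151 cm
M^2 = 1.196151^2 = 1.430777 cm^2
t_s = 4.07 * 1.430777 = 5.8233 s

Answer: 5.8233 s


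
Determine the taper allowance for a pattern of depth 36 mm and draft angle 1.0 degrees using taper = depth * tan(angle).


Formula: taper = depth * tan(draft_angle)
tan(1.0 deg) = 0.0174551
taper = 36 mm * 0.0174551 = 0.6284 mm


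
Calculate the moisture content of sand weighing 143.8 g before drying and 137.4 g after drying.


Formula: MC = (W_wet - W_dry) / W_wet * 100
Water mass = 143.8 - 137.4 = 6.4 g
MC = 6.4 / 143.8 * 100 = 4.4506%

Answer: 4.4506%


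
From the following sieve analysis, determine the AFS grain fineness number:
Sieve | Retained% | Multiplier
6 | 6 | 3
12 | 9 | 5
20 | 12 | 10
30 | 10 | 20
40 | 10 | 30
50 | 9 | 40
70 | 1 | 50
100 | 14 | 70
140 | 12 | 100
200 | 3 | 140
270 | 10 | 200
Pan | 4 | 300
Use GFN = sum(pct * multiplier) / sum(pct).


Formula: GFN = sum(pct * multiplier) / sum(pct)
sum(pct * multiplier) = 6893
sum(pct) = 100
GFN = 6893 / 100 = 68.93


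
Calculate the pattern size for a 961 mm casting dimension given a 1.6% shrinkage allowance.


Formula: L_pattern = L_casting * (1 + shrinkage_rate/100)
Shrinkage factor = 1 + 1.6/100 = 1.016
L_pattern = 961 mm * 1.016 = 976.3760 mm

976.3760 mm


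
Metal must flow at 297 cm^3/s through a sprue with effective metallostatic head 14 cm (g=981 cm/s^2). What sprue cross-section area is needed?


Formula: v = sqrt(2*g*h), A = Q/v
Velocity: v = sqrt(2 * 981 * 14) = sqrt(27468) = 165.7347 cm/s
Sprue area: A = Q / v = 297 / 165.7347 = 1.7920 cm^2

Answer: 1.7920 cm^2


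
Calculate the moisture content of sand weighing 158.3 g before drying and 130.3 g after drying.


Formula: MC = (W_wet - W_dry) / W_wet * 100
Water mass = 158.3 - 130.3 = 28.0 g
MC = 28.0 / 158.3 * 100 = 17.6879%

Final answer: 17.6879%


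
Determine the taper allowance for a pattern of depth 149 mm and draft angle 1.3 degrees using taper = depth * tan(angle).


Formula: taper = depth * tan(draft_angle)
tan(1.3 deg) = 0.0226932
taper = 149 mm * 0.0226932 = 3.3813 mm


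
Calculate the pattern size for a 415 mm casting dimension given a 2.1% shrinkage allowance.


Formula: L_pattern = L_casting * (1 + shrinkage_rate/100)
Shrinkage factor = 1 + 2.1/100 = 1.021
L_pattern = 415 mm * 1.021 = 423.7150 mm

423.7150 mm


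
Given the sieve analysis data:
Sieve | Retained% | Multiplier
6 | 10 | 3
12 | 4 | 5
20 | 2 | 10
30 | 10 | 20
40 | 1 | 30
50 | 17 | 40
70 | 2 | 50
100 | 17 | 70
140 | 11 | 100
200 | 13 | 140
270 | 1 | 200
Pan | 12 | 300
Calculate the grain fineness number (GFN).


Formula: GFN = sum(pct * multiplier) / sum(pct)
sum(pct * multiplier) = 8990
sum(pct) = 100
GFN = 8990 / 100 = 89.90


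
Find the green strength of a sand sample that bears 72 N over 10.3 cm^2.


Formula: Compressive Strength = Force / Area
Strength = 72 N / 10.3 cm^2 = 6.9903 N/cm^2

Answer: 6.9903 N/cm^2


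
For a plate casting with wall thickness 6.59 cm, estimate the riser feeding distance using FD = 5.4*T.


Formula: FD = 5.4 * T  (riser feeding-distance rule)
FD = 5.4 * 6.59 cm = 35.5860 cm

35.5860 cm


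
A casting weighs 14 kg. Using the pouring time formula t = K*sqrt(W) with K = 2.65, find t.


Formula: t = K * sqrt(W)
sqrt(W) = sqrt(14) = 3.74166
t = 2.65 * 3.74166 = 9.9154 s

Final answer: 9.9154 s


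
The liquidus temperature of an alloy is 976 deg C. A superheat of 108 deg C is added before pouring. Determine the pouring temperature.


Formula: T_pour = T_melt + Superheat
T_pour = 976 + 108 = 1084 deg C

Answer: 1084 deg C


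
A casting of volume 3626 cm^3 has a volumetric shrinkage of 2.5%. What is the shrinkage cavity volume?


Formula: V_shrink = V_casting * shrinkage_pct / 100
V_shrink = 3626 cm^3 * 2.5 / 100 = 90.6500 cm^3


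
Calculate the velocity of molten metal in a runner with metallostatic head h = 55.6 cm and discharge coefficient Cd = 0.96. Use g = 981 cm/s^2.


Formula: v = Cd * sqrt(2 * g * h)  (Torricelli with discharge coefficient)
2*g*h = 2 * 981 * 55.6 = 109087.2 cm^2/s^2
sqrt(109087.2) = 330.28351 cm/s
v = 0.96 * 330.28351 = 317.0722 cm/s

Final answer: 317.0722 cm/s


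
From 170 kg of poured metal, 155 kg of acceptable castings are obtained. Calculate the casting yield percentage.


Formula: Casting Yield = (W_good / W_total) * 100
Yield = (155 kg / 170 kg) * 100 = 91.1765%

Final answer: 91.1765%


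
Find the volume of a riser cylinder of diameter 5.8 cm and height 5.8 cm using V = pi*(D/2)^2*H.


Formula: V = pi * (D/2)^2 * H  (cylinder volume)
Radius = D/2 = 5.8/2 = 2.9 cm
V = pi * 2.9^2 * 5.8 = 153.2406 cm^3

Answer: 153.2406 cm^3


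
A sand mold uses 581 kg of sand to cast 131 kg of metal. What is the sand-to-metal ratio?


Formula: Sand-to-Metal Ratio = W_sand / W_metal
Ratio = 581 kg / 131 kg = 4.4351

4.4351


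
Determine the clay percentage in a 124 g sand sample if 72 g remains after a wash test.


Formula: Clay% = (W_total - W_washed) / W_total * 100
Clay mass = 124 - 72 = 52 g
Clay% = 52 / 124 * 100 = 41.9355%

Final answer: 41.9355%


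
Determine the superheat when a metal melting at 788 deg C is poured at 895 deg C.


Formula: Superheat = T_pour - T_melt
Superheat = 895 - 788 = 107 deg C

Final answer: 107 deg C


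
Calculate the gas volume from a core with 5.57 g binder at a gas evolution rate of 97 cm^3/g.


Formula: V_gas = W_binder * gas_evolution_rate
V = 5.57 g * 97 cm^3/g = 540.2900 cm^3


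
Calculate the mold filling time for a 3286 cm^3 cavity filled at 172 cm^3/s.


Formula: t_fill = V_mold / Q_flow
t = 3286 cm^3 / 172 cm^3/s = 19.1047 s

Final answer: 19.1047 s


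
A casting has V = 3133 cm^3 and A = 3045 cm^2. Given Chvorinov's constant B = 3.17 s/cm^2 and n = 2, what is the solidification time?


Formula: t_s = B * (V/A)^n  (Chvorinov's rule, n=2)
Modulus M = V/A = 3133/3045 = 1.028900 cm
M^2 = 1.028900^2 = 1.058635 cm^2
t_s = 3.17 * 1.058635 = 3.3559 s

3.3559 s


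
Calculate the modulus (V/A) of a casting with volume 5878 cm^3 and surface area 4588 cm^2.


Formula: Casting Modulus M = V / A
M = 5878 cm^3 / 4588 cm^2 = 1.2812 cm

1.2812 cm


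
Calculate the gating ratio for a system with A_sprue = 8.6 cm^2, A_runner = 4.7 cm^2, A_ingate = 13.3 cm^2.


Sprue:Runner:Ingate = 1 : 4.7/8.6 : 13.3/8.6 = 1:0.55:1.55

1:0.55:1.55


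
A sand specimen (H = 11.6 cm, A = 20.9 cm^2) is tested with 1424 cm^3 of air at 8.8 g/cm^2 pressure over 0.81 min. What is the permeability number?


Formula: Permeability Number P = (V * H) / (p * A * t)
Numerator: V * H = 1424 * 11.6 = 16518.4
Denominator: p * A * t = 8.8 * 20.9 * 0.81 = 148.9752
P = 16518.4 / 148.9752 = 110.8802

Answer: 110.8802


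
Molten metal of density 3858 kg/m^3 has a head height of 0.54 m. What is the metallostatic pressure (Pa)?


Formula: P = rho * g * h
rho * g = 3858 * 9.81 = 37846.98 N/m^3
P = 37846.98 * 0.54 = 20437.3692 Pa


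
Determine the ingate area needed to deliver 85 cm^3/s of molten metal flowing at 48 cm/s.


Formula: A_ingate = Q / v  (continuity equation)
A = 85 cm^3/s / 48 cm/s = 1.7708 cm^2

Answer: 1.7708 cm^2


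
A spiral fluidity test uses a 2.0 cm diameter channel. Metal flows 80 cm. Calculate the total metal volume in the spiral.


Formula: V = pi * (d/2)^2 * L  (cylinder volume)
Radius = 2.0/2 = 1.0 cm
V = pi * 1.0^2 * 80 = 251.3274 cm^3

251.3274 cm^3


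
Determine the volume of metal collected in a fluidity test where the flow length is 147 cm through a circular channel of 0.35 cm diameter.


Formula: V = pi * (d/2)^2 * L  (cylinder volume)
Radius = 0.35/2 = 0.175 cm
V = pi * 0.175^2 * 147 = 14.1431 cm^3

14.1431 cm^3


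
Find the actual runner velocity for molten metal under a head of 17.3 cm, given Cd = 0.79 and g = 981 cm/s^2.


Formula: v = Cd * sqrt(2 * g * h)  (Torricelli with discharge coefficient)
2*g*h = 2 * 981 * 17.3 = 33942.6 cm^2/s^2
sqrt(33942.6) = 184.23518 cm/s
v = 0.79 * 184.23518 = 145.5458 cm/s

145.5458 cm/s


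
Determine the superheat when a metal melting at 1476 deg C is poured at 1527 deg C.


Formula: Superheat = T_pour - T_melt
Superheat = 1527 - 1476 = 51 deg C


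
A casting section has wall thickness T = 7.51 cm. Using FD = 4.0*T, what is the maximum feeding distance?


Formula: FD = 4.0 * T  (riser feeding-distance rule)
FD = 4.0 * 7.51 cm = 30.0400 cm


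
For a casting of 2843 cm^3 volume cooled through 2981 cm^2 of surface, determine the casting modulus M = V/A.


Formula: Casting Modulus M = V / A
M = 2843 cm^3 / 2981 cm^2 = 0.9537 cm

Answer: 0.9537 cm


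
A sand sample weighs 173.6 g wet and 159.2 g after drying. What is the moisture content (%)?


Formula: MC = (W_wet - W_dry) / W_wet * 100
Water mass = 173.6 - 159.2 = 14.4 g
MC = 14.4 / 173.6 * 100 = 8.2949%


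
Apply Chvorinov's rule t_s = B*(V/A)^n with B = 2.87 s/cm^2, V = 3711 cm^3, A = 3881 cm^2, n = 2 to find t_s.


Formula: t_s = B * (V/A)^n  (Chvorinov's rule, n=2)
Modulus M = V/A = 3711/3881 = 0.956197 cm
M^2 = 0.956197^2 = 0.914313 cm^2
t_s = 2.87 * 0.914313 = 2.6241 s


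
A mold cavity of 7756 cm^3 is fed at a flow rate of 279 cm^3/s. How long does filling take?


Formula: t_fill = V_mold / Q_flow
t = 7756 cm^3 / 279 cm^3/s = 27.7993 s

Final answer: 27.7993 s


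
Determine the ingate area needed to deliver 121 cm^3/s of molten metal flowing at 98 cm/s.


Formula: A_ingate = Q / v  (continuity equation)
A = 121 cm^3/s / 98 cm/s = 1.2347 cm^2

Final answer: 1.2347 cm^2


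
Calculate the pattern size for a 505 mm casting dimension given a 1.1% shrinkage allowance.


Formula: L_pattern = L_casting * (1 + shrinkage_rate/100)
Shrinkage factor = 1 + 1.1/100 = 1.011
L_pattern = 505 mm * 1.011 = 510.5550 mm

Final answer: 510.5550 mm


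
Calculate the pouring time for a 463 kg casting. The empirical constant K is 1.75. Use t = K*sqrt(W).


Formula: t = K * sqrt(W)
sqrt(W) = sqrt(463) = 21.51743
t = 1.75 * 21.51743 = 37.6555 s

Final answer: 37.6555 s


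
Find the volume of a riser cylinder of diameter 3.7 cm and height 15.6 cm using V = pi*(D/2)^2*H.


Formula: V = pi * (D/2)^2 * H  (cylinder volume)
Radius = D/2 = 3.7/2 = 1.85 cm
V = pi * 1.85^2 * 15.6 = 167.7328 cm^3

Answer: 167.7328 cm^3


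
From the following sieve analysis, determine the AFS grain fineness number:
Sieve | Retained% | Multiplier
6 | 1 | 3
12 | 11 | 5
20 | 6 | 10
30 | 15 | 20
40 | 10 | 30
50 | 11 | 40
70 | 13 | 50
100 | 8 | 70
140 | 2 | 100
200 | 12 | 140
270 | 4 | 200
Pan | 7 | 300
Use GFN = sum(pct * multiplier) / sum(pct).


Formula: GFN = sum(pct * multiplier) / sum(pct)
sum(pct * multiplier) = 7148
sum(pct) = 100
GFN = 7148 / 100 = 71.48

Final answer: 71.48


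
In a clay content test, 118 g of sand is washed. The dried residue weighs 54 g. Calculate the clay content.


Formula: Clay% = (W_total - W_washed) / W_total * 100
Clay mass = 118 - 54 = 64 g
Clay% = 64 / 118 * 100 = 54.2373%

Answer: 54.2373%


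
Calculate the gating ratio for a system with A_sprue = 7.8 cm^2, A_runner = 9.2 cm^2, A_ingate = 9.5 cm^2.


Sprue:Runner:Ingate = 1 : 9.2/7.8 : 9.5/7.8 = 1:1.18:1.22


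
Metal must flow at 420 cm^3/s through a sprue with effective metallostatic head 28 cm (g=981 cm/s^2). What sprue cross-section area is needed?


Formula: v = sqrt(2*g*h), A = Q/v
Velocity: v = sqrt(2 * 981 * 28) = sqrt(54936) = 234.3843 cm/s
Sprue area: A = Q / v = 420 / 234.3843 = 1.7919 cm^2

Final answer: 1.7919 cm^2


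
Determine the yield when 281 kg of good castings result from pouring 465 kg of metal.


Formula: Casting Yield = (W_good / W_total) * 100
Yield = (281 kg / 465 kg) * 100 = 60.4301%

Answer: 60.4301%


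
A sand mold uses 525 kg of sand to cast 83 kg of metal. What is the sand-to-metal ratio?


Formula: Sand-to-Metal Ratio = W_sand / W_metal
Ratio = 525 kg / 83 kg = 6.3253

6.3253


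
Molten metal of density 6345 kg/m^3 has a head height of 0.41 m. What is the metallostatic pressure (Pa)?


Formula: P = rho * g * h
rho * g = 6345 * 9.81 = 62244.45 N/m^3
P = 62244.45 * 0.41 = 25520.2245 Pa

Answer: 25520.2245 Pa


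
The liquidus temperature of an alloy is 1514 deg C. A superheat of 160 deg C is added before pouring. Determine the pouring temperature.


Formula: T_pour = T_melt + Superheat
T_pour = 1514 + 160 = 1674 deg C

1674 deg C


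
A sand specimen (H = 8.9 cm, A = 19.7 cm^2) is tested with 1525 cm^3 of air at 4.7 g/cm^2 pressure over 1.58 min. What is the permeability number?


Formula: Permeability Number P = (V * H) / (p * A * t)
Numerator: V * H = 1525 * 8.9 = 13572.5
Denominator: p * A * t = 4.7 * 19.7 * 1.58 = 146.2922
P = 13572.5 / 146.2922 = 92.7766

92.7766


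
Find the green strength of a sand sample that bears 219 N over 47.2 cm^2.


Formula: Compressive Strength = Force / Area
Strength = 219 N / 47.2 cm^2 = 4.6398 N/cm^2

Answer: 4.6398 N/cm^2


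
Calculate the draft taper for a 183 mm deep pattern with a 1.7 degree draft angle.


Formula: taper = depth * tan(draft_angle)
tan(1.7 deg) = 0.0296793
taper = 183 mm * 0.0296793 = 5.4313 mm


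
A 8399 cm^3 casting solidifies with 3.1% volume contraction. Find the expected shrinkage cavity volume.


Formula: V_shrink = V_casting * shrinkage_pct / 100
V_shrink = 8399 cm^3 * 3.1 / 100 = 260.3690 cm^3


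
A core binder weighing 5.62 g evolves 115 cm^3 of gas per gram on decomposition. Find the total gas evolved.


Formula: V_gas = W_binder * gas_evolution_rate
V = 5.62 g * 115 cm^3/g = 646.3000 cm^3

Answer: 646.3000 cm^3


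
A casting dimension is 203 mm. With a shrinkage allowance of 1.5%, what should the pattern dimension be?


Formula: L_pattern = L_casting * (1 + shrinkage_rate/100)
Shrinkage factor = 1 + 1.5/100 = 1.015
L_pattern = 203 mm * 1.015 = 206.0450 mm

Final answer: 206.0450 mm


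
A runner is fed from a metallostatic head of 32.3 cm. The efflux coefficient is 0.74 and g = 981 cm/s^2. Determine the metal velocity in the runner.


Formula: v = Cd * sqrt(2 * g * h)  (Torricelli with discharge coefficient)
2*g*h = 2 * 981 * 32.3 = 63372.6 cm^2/s^2
sqrt(63372.6) = 251.73915 cm/s
v = 0.74 * 251.73915 = 186.2870 cm/s

186.2870 cm/s


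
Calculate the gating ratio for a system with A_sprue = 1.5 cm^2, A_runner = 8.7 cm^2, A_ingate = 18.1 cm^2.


Sprue:Runner:Ingate = 1 : 8.7/1.5 : 18.1/1.5 = 1:5.80:12.07

Final answer: 1:5.80:12.07


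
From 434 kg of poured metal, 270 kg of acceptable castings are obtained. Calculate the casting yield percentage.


Formula: Casting Yield = (W_good / W_total) * 100
Yield = (270 kg / 434 kg) * 100 = 62.2120%

62.2120%


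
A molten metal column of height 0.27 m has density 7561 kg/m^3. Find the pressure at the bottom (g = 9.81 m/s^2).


Formula: P = rho * g * h
rho * g = 7561 * 9.81 = 74173.41 N/m^3
P = 74173.41 * 0.27 = 20026.8207 Pa


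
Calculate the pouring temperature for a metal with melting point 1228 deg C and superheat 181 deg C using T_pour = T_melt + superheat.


Formula: T_pour = T_melt + Superheat
T_pour = 1228 + 181 = 1409 deg C

1409 deg C


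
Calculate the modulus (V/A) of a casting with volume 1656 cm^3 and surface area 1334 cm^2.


Formula: Casting Modulus M = V / A
M = 1656 cm^3 / 1334 cm^2 = 1.2414 cm

1.2414 cm


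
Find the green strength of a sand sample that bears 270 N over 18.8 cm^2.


Formula: Compressive Strength = Force / Area
Strength = 270 N / 18.8 cm^2 = 14.3617 N/cm^2


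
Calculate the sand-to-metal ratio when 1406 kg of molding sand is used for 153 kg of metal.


Formula: Sand-to-Metal Ratio = W_sand / W_metal
Ratio = 1406 kg / 153 kg = 9.1895

Answer: 9.1895


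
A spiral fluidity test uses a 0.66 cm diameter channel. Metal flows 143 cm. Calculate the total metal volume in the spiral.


Formula: V = pi * (d/2)^2 * L  (cylinder volume)
Radius = 0.66/2 = 0.33 cm
V = pi * 0.33^2 * 143 = 48.9231 cm^3

Answer: 48.9231 cm^3


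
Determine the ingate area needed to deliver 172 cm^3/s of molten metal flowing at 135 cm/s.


Formula: A_ingate = Q / v  (continuity equation)
A = 172 cm^3/s / 135 cm/s = 1.2741 cm^2


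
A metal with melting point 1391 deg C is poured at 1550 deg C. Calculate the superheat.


Formula: Superheat = T_pour - T_melt
Superheat = 1550 - 1391 = 159 deg C


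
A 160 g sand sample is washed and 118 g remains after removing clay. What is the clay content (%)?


Formula: Clay% = (W_total - W_washed) / W_total * 100
Clay mass = 160 - 118 = 42 g
Clay% = 42 / 160 * 100 = 26.2500%

26.2500%


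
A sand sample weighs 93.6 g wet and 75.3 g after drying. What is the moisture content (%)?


Formula: MC = (W_wet - W_dry) / W_wet * 100
Water mass = 93.6 - 75.3 = 18.3 g
MC = 18.3 / 93.6 * 100 = 19.5513%

Final answer: 19.5513%


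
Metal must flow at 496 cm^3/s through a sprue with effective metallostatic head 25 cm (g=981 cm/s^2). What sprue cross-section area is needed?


Formula: v = sqrt(2*g*h), A = Q/v
Velocity: v = sqrt(2 * 981 * 25) = sqrt(49050) = 221.4723 cm/s
Sprue area: A = Q / v = 496 / 221.4723 = 2.2396 cm^2


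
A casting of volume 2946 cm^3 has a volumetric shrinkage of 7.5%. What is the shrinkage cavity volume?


Formula: V_shrink = V_casting * shrinkage_pct / 100
V_shrink = 2946 cm^3 * 7.5 / 100 = 220.9500 cm^3

220.9500 cm^3


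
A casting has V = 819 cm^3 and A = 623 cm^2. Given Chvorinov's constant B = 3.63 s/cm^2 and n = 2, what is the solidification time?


Formula: t_s = B * (V/A)^n  (Chvorinov's rule, n=2)
Modulus M = V/A = 819/623 = 1.314607 cm
M^2 = 1.314607^2 = 1.728192 cm^2
t_s = 3.63 * 1.728192 = 6.2733 s


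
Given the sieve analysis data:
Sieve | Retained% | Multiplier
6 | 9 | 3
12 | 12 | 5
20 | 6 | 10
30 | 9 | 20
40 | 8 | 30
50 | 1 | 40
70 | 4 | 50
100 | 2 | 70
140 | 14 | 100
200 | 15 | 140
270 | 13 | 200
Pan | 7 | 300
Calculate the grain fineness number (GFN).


Formula: GFN = sum(pct * multiplier) / sum(pct)
sum(pct * multiplier) = 9147
sum(pct) = 100
GFN = 9147 / 100 = 91.47

Final answer: 91.47


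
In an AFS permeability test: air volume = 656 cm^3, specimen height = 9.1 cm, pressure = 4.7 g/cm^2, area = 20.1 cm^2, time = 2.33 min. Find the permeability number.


Formula: Permeability Number P = (V * H) / (p * A * t)
Numerator: V * H = 656 * 9.1 = 5969.6
Denominator: p * A * t = 4.7 * 20.1 * 2.33 = 220.1151
P = 5969.6 / 220.1151 = 27.1204

Final answer: 27.1204


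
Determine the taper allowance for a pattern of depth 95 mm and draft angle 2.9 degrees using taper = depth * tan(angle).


Formula: taper = depth * tan(draft_angle)
tan(2.9 deg) = 0.0506578
taper = 95 mm * 0.0506578 = 4.8125 mm

4.8125 mm


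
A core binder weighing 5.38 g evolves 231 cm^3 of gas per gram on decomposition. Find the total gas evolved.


Formula: V_gas = W_binder * gas_evolution_rate
V = 5.38 g * 231 cm^3/g = 1242.7800 cm^3


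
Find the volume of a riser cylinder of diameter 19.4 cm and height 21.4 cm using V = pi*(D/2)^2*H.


Formula: V = pi * (D/2)^2 * H  (cylinder volume)
Radius = D/2 = 19.4/2 = 9.7 cm
V = pi * 9.7^2 * 21.4 = 6325.6785 cm^3


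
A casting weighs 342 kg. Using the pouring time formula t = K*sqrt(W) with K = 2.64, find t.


Formula: t = K * sqrt(W)
sqrt(W) = sqrt(342) = 18.49324
t = 2.64 * 18.49324 = 48.8222 s


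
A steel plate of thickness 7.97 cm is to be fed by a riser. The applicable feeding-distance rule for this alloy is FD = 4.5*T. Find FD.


Formula: FD = 4.5 * T  (riser feeding-distance rule)
FD = 4.5 * 7.97 cm = 35.8650 cm

Final answer: 35.8650 cm


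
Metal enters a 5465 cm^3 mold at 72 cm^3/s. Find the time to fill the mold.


Formula: t_fill = V_mold / Q_flow
t = 5465 cm^3 / 72 cm^3/s = 75.9028 s

Final answer: 75.9028 s


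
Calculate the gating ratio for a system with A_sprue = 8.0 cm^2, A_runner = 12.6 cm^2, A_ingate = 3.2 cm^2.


Sprue:Runner:Ingate = 1 : 12.6/8.0 : 3.2/8.0 = 1:1.58:0.40

Answer: 1:1.58:0.40


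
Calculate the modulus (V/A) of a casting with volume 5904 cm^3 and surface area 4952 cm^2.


Formula: Casting Modulus M = V / A
M = 5904 cm^3 / 4952 cm^2 = 1.1922 cm

1.1922 cm


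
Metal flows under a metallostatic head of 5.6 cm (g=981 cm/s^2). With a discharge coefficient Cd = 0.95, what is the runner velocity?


Formula: v = Cd * sqrt(2 * g * h)  (Torricelli with discharge coefficient)
2*g*h = 2 * 981 * 5.6 = 10987.2 cm^2/s^2
sqrt(10987.2) = 104.81985 cm/s
v = 0.95 * 104.81985 = 99.5789 cm/s

Final answer: 99.5789 cm/s


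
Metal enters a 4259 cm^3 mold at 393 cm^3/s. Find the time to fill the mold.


Formula: t_fill = V_mold / Q_flow
t = 4259 cm^3 / 393 cm^3/s = 10.8372 s

Answer: 10.8372 s


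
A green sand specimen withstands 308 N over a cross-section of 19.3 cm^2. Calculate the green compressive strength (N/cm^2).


Formula: Compressive Strength = Force / Area
Strength = 308 N / 19.3 cm^2 = 15.9585 N/cm^2

Answer: 15.9585 N/cm^2


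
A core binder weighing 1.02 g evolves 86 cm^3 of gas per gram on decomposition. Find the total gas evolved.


Formula: V_gas = W_binder * gas_evolution_rate
V = 1.02 g * 86 cm^3/g = 87.7200 cm^3

Final answer: 87.7200 cm^3


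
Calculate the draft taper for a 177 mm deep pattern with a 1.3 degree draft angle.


Formula: taper = depth * tan(draft_angle)
tan(1.3 deg) = 0.0226932
taper = 177 mm * 0.0226932 = 4.0167 mm

Answer: 4.0167 mm


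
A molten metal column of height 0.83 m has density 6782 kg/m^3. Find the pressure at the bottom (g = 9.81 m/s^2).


Formula: P = rho * g * h
rho * g = 6782 * 9.81 = 66531.42 N/m^3
P = 66531.42 * 0.83 = 55221.0786 Pa


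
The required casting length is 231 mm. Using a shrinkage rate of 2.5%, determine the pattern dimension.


Formula: L_pattern = L_casting * (1 + shrinkage_rate/100)
Shrinkage factor = 1 + 2.5/100 = 1.025
L_pattern = 231 mm * 1.025 = 236.7750 mm

Final answer: 236.7750 mm


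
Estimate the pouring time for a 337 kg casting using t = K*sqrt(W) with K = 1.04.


Formula: t = K * sqrt(W)
sqrt(W) = sqrt(337) = 18.35756
t = 1.04 * 18.35756 = 19.0919 s

Final answer: 19.0919 s


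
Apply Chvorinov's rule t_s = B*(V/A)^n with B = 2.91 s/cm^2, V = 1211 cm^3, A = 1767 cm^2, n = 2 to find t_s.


Formula: t_s = B * (V/A)^n  (Chvorinov's rule, n=2)
Modulus M = V/A = 1211/1767 = 0.685342 cm
M^2 = 0.685342^2 = 0.469694 cm^2
t_s = 2.91 * 0.469694 = 1.3668 s


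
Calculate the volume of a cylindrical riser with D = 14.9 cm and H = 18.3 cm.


Formula: V = pi * (D/2)^2 * H  (cylinder volume)
Radius = D/2 = 14.9/2 = 7.45 cm
V = pi * 7.45^2 * 18.3 = 3190.9023 cm^3

Answer: 3190.9023 cm^3


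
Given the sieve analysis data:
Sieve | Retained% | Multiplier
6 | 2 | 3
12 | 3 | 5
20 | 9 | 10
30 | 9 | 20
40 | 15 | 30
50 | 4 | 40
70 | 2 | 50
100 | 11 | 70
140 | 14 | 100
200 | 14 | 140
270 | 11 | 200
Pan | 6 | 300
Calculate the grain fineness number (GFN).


Formula: GFN = sum(pct * multiplier) / sum(pct)
sum(pct * multiplier) = 9131
sum(pct) = 100
GFN = 9131 / 100 = 91.31

91.31


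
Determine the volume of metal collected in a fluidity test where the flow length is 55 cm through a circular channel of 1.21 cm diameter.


Formula: V = pi * (d/2)^2 * L  (cylinder volume)
Radius = 1.21/2 = 0.605 cm
V = pi * 0.605^2 * 55 = 63.2446 cm^3

63.2446 cm^3


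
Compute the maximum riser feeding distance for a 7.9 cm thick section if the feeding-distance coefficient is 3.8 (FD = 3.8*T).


Formula: FD = 3.8 * T  (riser feeding-distance rule)
FD = 3.8 * 7.9 cm = 30.0200 cm


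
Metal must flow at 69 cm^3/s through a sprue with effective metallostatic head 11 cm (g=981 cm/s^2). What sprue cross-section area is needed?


Formula: v = sqrt(2*g*h), A = Q/v
Velocity: v = sqrt(2 * 981 * 11) = sqrt(21582) = 146.9081 cm/s
Sprue area: A = Q / v = 69 / 146.9081 = 0.4697 cm^2

Answer: 0.4697 cm^2


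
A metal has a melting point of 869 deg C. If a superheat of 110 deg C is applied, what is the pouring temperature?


Formula: T_pour = T_melt + Superheat
T_pour = 869 + 110 = 979 deg C


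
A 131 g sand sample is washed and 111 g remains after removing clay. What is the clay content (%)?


Formula: Clay% = (W_total - W_washed) / W_total * 100
Clay mass = 131 - 111 = 20 g
Clay% = 20 / 131 * 100 = 15.2672%

15.2672%


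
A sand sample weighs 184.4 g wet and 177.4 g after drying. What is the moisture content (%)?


Formula: MC = (W_wet - W_dry) / W_wet * 100
Water mass = 184.4 - 177.4 = 7.0 g
MC = 7.0 / 184.4 * 100 = 3.7961%


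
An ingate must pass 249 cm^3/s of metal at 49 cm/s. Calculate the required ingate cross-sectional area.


Formula: A_ingate = Q / v  (continuity equation)
A = 249 cm^3/s / 49 cm/s = 5.0816 cm^2


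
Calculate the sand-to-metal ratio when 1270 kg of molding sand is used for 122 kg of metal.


Formula: Sand-to-Metal Ratio = W_sand / W_metal
Ratio = 1270 kg / 122 kg = 10.4098

10.4098


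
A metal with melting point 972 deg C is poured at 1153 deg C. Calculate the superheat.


Formula: Superheat = T_pour - T_melt
Superheat = 1153 - 972 = 181 deg C

181 deg C


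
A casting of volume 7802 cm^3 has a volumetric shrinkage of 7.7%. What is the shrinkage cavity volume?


Formula: V_shrink = V_casting * shrinkage_pct / 100
V_shrink = 7802 cm^3 * 7.7 / 100 = 600.7540 cm^3

Final answer: 600.7540 cm^3


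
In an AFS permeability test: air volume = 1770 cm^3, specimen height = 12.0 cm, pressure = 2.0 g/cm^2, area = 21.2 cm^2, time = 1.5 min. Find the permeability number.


Formula: Permeability Number P = (V * H) / (p * A * t)
Numerator: V * H = 1770 * 12.0 = 21240.0
Denominator: p * A * t = 2.0 * 21.2 * 1.5 = 63.6
P = 21240.0 / 63.6 = 333.9623

333.9623


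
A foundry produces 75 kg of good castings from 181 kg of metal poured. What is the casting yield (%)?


Formula: Casting Yield = (W_good / W_total) * 100
Yield = (75 kg / 181 kg) * 100 = 41.4365%

Answer: 41.4365%


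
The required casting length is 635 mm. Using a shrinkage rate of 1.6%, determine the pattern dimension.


Formula: L_pattern = L_casting * (1 + shrinkage_rate/100)
Shrinkage factor = 1 + 1.6/100 = 1.016
L_pattern = 635 mm * 1.016 = 645.1600 mm


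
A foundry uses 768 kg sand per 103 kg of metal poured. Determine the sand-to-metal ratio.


Formula: Sand-to-Metal Ratio = W_sand / W_metal
Ratio = 768 kg / 103 kg = 7.4563

Final answer: 7.4563


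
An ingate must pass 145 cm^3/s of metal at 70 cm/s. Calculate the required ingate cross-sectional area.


Formula: A_ingate = Q / v  (continuity equation)
A = 145 cm^3/s / 70 cm/s = 2.0714 cm^2

Answer: 2.0714 cm^2


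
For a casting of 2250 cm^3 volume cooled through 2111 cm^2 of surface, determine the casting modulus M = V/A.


Formula: Casting Modulus M = V / A
M = 2250 cm^3 / 2111 cm^2 = 1.0658 cm

Final answer: 1.0658 cm


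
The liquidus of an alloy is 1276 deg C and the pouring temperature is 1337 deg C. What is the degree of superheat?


Formula: Superheat = T_pour - T_melt
Superheat = 1337 - 1276 = 61 deg C

Final answer: 61 deg C


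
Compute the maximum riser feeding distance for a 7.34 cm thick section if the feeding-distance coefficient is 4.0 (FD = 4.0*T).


Formula: FD = 4.0 * T  (riser feeding-distance rule)
FD = 4.0 * 7.34 cm = 29.3600 cm

Final answer: 29.3600 cm


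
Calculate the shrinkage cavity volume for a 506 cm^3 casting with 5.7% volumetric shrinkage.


Formula: V_shrink = V_casting * shrinkage_pct / 100
V_shrink = 506 cm^3 * 5.7 / 100 = 28.8420 cm^3


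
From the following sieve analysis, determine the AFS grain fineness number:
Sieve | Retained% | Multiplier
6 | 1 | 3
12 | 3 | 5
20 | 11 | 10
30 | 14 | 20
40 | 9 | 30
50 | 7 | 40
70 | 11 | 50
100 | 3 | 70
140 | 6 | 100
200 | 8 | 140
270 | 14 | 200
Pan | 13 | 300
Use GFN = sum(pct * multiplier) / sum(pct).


Formula: GFN = sum(pct * multiplier) / sum(pct)
sum(pct * multiplier) = 10138
sum(pct) = 100
GFN = 10138 / 100 = 101.38


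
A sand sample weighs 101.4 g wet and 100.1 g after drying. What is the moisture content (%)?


Formula: MC = (W_wet - W_dry) / W_wet * 100
Water mass = 101.4 - 100.1 = 1.3 g
MC = 1.3 / 101.4 * 100 = 1.2821%


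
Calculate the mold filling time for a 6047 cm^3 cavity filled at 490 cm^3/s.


Formula: t_fill = V_mold / Q_flow
t = 6047 cm^3 / 490 cm^3/s = 12.3408 s

Answer: 12.3408 s


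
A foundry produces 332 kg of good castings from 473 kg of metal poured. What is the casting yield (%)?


Formula: Casting Yield = (W_good / W_total) * 100
Yield = (332 kg / 473 kg) * 100 = 70.1903%

70.1903%


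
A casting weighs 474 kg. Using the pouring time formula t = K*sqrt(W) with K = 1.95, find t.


Formula: t = K * sqrt(W)
sqrt(W) = sqrt(474) = 21.77154
t = 1.95 * 21.77154 = 42.4545 s

Final answer: 42.4545 s


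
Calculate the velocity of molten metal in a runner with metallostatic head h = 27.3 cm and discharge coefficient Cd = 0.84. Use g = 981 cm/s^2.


Formula: v = Cd * sqrt(2 * g * h)  (Torricelli with discharge coefficient)
2*g*h = 2 * 981 * 27.3 = 53562.6 cm^2/s^2
sqrt(53562.6) = 231.43595 cm/s
v = 0.84 * 231.43595 = 194.4062 cm/s

Final answer: 194.4062 cm/s


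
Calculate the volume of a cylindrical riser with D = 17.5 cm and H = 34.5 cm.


Formula: V = pi * (D/2)^2 * H  (cylinder volume)
Radius = D/2 = 17.5/2 = 8.75 cm
V = pi * 8.75^2 * 34.5 = 8298.2225 cm^3


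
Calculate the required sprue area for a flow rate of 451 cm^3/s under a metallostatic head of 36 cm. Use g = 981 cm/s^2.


Formula: v = sqrt(2*g*h), A = Q/v
Velocity: v = sqrt(2 * 981 * 36) = sqrt(70632) = 265.7668 cm/s
Sprue area: A = Q / v = 451 / 265.7668 = 1.6970 cm^2

Final answer: 1.6970 cm^2


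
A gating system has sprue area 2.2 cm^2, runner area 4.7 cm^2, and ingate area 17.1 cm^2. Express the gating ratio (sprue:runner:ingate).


Sprue:Runner:Ingate = 1 : 4.7/2.2 : 17.1/2.2 = 1:2.14:7.77

Final answer: 1:2.14:7.77


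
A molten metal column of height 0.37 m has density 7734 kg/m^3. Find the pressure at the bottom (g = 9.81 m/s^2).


Formula: P = rho * g * h
rho * g = 7734 * 9.81 = 75870.54 N/m^3
P = 75870.54 * 0.37 = 28072.0998 Pa

28072.0998 Pa


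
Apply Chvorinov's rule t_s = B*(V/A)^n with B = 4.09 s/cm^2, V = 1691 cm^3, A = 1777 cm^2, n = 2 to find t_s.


Formula: t_s = B * (V/A)^n  (Chvorinov's rule, n=2)
Modulus M = V/A = 1691/1777 = 0.951604 cm
M^2 = 0.951604^2 = 0.905550 cm^2
t_s = 4.09 * 0.905550 = 3.7037 s


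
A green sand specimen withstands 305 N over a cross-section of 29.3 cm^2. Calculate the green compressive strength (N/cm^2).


Formula: Compressive Strength = Force / Area
Strength = 305 N / 29.3 cm^2 = 10.4096 N/cm^2

Answer: 10.4096 N/cm^2


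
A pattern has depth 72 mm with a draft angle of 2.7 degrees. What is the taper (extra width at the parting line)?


Formula: taper = depth * tan(draft_angle)
tan(2.7 deg) = 0.0471588
taper = 72 mm * 0.0471588 = 3.3954 mm

Final answer: 3.3954 mm


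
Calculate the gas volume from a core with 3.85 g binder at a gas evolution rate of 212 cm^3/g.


Formula: V_gas = W_binder * gas_evolution_rate
V = 3.85 g * 212 cm^3/g = 816.2000 cm^3

Answer: 816.2000 cm^3


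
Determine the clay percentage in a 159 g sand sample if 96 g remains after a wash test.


Formula: Clay% = (W_total - W_washed) / W_total * 100
Clay mass = 159 - 96 = 63 g
Clay% = 63 / 159 * 100 = 39.6226%


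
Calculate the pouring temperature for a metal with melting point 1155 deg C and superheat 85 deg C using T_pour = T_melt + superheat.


Formula: T_pour = T_melt + Superheat
T_pour = 1155 + 85 = 1240 deg C

Answer: 1240 deg C


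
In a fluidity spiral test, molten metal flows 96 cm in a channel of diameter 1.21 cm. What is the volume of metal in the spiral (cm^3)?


Formula: V = pi * (d/2)^2 * L  (cylinder volume)
Radius = 1.21/2 = 0.605 cm
V = pi * 0.605^2 * 96 = 110.3905 cm^3

Final answer: 110.3905 cm^3


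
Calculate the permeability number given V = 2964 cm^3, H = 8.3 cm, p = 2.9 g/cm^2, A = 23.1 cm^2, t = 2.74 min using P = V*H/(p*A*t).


Formula: Permeability Number P = (V * H) / (p * A * t)
Numerator: V * H = 2964 * 8.3 = 24601.2
Denominator: p * A * t = 2.9 * 23.1 * 2.74 = 183.5526
P = 24601.2 / 183.5526 = 134.0281

Answer: 134.0281


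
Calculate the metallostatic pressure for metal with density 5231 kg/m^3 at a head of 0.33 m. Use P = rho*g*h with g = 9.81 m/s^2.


Formula: P = rho * g * h
rho * g = 5231 * 9.81 = 51316.11 N/m^3
P = 51316.11 * 0.33 = 16934.3163 Pa

Answer: 16934.3163 Pa


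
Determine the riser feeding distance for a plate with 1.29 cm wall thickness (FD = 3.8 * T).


Formula: FD = 3.8 * T  (riser feeding-distance rule)
FD = 3.8 * 1.29 cm = 4.9020 cm

Final answer: 4.9020 cm


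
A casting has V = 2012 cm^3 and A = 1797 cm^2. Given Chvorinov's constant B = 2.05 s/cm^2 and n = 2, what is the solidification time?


Formula: t_s = B * (V/A)^n  (Chvorinov's rule, n=2)
Modulus M = V/A = 2012/1797 = 1.119644 cm
M^2 = 1.119644^2 = 1.253603 cm^2
t_s = 2.05 * 1.253603 = 2.5699 s

2.5699 s


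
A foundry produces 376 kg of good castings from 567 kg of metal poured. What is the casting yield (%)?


Formula: Casting Yield = (W_good / W_total) * 100
Yield = (376 kg / 567 kg) * 100 = 66.3139%


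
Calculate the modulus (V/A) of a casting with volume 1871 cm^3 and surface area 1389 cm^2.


Formula: Casting Modulus M = V / A
M = 1871 cm^3 / 1389 cm^2 = 1.3470 cm

Final answer: 1.3470 cm


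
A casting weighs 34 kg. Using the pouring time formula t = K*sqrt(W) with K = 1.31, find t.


Formula: t = K * sqrt(W)
sqrt(W) = sqrt(34) = 5.83095
t = 1.31 * 5.83095 = 7.6385 s
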